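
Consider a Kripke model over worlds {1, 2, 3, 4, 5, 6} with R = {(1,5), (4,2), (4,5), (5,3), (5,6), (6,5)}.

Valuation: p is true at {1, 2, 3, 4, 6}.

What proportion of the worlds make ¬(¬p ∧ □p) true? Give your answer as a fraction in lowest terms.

5/6

1: ¬p ∧ □p is F. ✓
2: ¬p ∧ □p is F. ✓
3: ¬p ∧ □p is F. ✓
4: ¬p ∧ □p is F. ✓
5: ¬p ∧ □p is T. ✗
6: ¬p ∧ □p is F. ✓
That's 5 of 6 worlds, so 5/6.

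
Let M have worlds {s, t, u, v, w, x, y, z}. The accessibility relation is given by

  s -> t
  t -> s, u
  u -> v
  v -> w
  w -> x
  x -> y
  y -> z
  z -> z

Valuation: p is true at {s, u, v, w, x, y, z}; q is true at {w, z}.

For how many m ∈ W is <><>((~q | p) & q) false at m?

s: successors {t}; <>((~q | p) & q) there: t:F. ✗
t: successors {s, u}; <>((~q | p) & q) there: s:F, u:F. ✗
u: successors {v}; <>((~q | p) & q) there: v:T. ✓
v: successors {w}; <>((~q | p) & q) there: w:F. ✗
w: successors {x}; <>((~q | p) & q) there: x:F. ✗
x: successors {y}; <>((~q | p) & q) there: y:T. ✓
y: successors {z}; <>((~q | p) & q) there: z:T. ✓
z: successors {z}; <>((~q | p) & q) there: z:T. ✓
Satisfying worlds: {u, x, y, z}.
So <><>((~q | p) & q) fails at the other 4 worlds.

4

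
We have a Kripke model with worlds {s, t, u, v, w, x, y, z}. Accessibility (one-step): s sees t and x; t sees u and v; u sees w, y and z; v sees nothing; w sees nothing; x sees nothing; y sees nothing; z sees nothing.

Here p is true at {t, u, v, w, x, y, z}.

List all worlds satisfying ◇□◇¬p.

{s, t, u}

s: successors {t, x}; □◇¬p there: t:F, x:T. ✓
t: successors {u, v}; □◇¬p there: u:F, v:T. ✓
u: successors {w, y, z}; □◇¬p there: w:T, y:T, z:T. ✓
v: no successors, so ◇□◇¬p fails. ✗
w: no successors, so ◇□◇¬p fails. ✗
x: no successors, so ◇□◇¬p fails. ✗
y: no successors, so ◇□◇¬p fails. ✗
z: no successors, so ◇□◇¬p fails. ✗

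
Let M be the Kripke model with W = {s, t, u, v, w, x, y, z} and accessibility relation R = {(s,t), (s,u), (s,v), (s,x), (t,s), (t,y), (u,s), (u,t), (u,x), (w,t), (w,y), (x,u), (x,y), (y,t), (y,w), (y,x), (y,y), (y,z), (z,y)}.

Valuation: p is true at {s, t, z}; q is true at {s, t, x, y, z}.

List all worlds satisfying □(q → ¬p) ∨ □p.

{v, x, z}

s: □(q → ¬p) is F, □p is F. ✗
t: □(q → ¬p) is F, □p is F. ✗
u: □(q → ¬p) is F, □p is F. ✗
v: □(q → ¬p) is T, □p is T. ✓
w: □(q → ¬p) is F, □p is F. ✗
x: □(q → ¬p) is T, □p is F. ✓
y: □(q → ¬p) is F, □p is F. ✗
z: □(q → ¬p) is T, □p is F. ✓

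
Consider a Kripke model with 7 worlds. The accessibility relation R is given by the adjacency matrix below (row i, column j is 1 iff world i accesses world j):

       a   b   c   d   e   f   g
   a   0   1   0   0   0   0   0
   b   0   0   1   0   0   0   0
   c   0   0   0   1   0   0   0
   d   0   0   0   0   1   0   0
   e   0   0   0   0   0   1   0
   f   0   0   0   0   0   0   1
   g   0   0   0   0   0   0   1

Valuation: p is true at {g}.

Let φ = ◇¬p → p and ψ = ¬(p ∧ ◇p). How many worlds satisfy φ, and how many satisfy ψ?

2 and 6

For ◇¬p → p:
a: ◇¬p is T, p is F. ✗
b: ◇¬p is T, p is F. ✗
c: ◇¬p is T, p is F. ✗
d: ◇¬p is T, p is F. ✗
e: ◇¬p is T, p is F. ✗
f: ◇¬p is F, p is F. ✓
g: ◇¬p is F, p is T. ✓
— 2 worlds.
For ¬(p ∧ ◇p):
a: p ∧ ◇p is F. ✓
b: p ∧ ◇p is F. ✓
c: p ∧ ◇p is F. ✓
d: p ∧ ◇p is F. ✓
e: p ∧ ◇p is F. ✓
f: p ∧ ◇p is F. ✓
g: p ∧ ◇p is T. ✗
— 6 worlds.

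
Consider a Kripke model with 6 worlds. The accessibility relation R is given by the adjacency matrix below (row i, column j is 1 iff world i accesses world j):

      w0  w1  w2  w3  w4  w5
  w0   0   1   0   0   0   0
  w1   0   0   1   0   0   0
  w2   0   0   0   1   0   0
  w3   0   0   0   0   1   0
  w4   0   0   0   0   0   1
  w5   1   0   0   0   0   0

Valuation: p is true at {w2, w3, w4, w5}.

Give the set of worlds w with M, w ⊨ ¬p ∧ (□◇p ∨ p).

{w0, w1}

w0: ¬p is T, □◇p ∨ p is T. ✓
w1: ¬p is T, □◇p ∨ p is T. ✓
w2: ¬p is F, □◇p ∨ p is T. ✗
w3: ¬p is F, □◇p ∨ p is T. ✗
w4: ¬p is F, □◇p ∨ p is T. ✗
w5: ¬p is F, □◇p ∨ p is T. ✗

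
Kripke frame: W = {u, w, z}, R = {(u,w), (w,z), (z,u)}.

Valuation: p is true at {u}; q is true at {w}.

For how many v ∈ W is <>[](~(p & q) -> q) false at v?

u: successors {w}; [](~(p & q) -> q) there: w:F. ✗
w: successors {z}; [](~(p & q) -> q) there: z:F. ✗
z: successors {u}; [](~(p & q) -> q) there: u:T. ✓
Satisfying worlds: {z}.
So <>[](~(p & q) -> q) fails at the other 2 worlds.

2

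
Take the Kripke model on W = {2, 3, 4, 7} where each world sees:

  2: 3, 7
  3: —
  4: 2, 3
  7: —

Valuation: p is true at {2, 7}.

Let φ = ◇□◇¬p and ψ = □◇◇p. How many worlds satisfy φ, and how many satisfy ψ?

2 and 2

For ◇□◇¬p:
2: successors {3, 7}; □◇¬p there: 3:T, 7:T. ✓
3: no successors, so ◇□◇¬p fails. ✗
4: successors {2, 3}; □◇¬p there: 2:F, 3:T. ✓
7: no successors, so ◇□◇¬p fails. ✗
— 2 worlds.
For □◇◇p:
2: successors {3, 7}; ◇◇p there: 3:F, 7:F. ✗
3: no successors, so □◇◇p holds vacuously. ✓
4: successors {2, 3}; ◇◇p there: 2:F, 3:F. ✗
7: no successors, so □◇◇p holds vacuously. ✓
— 2 worlds.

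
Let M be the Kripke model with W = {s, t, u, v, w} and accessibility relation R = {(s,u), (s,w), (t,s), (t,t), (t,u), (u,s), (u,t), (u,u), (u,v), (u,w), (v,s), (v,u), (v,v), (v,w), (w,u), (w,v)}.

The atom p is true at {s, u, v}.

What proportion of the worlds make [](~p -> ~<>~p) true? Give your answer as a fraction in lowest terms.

s: successors {u, w}; ~p -> ~<>~p there: u:T, w:T. ✓
t: successors {s, t, u}; ~p -> ~<>~p there: s:T, t:F, u:T. ✗
u: successors {s, t, u, v, w}; ~p -> ~<>~p there: s:T, t:F, u:T, v:T, w:T. ✗
v: successors {s, u, v, w}; ~p -> ~<>~p there: s:T, u:T, v:T, w:T. ✓
w: successors {u, v}; ~p -> ~<>~p there: u:T, v:T. ✓
That's 3 of 5 worlds, so 3/5.

3/5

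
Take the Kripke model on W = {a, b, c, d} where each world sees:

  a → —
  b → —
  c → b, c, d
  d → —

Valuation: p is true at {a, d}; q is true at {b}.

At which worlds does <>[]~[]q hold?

{c}

a: no successors, so <>[]~[]q fails. ✗
b: no successors, so <>[]~[]q fails. ✗
c: successors {b, c, d}; []~[]q there: b:T, c:F, d:T. ✓
d: no successors, so <>[]~[]q fails. ✗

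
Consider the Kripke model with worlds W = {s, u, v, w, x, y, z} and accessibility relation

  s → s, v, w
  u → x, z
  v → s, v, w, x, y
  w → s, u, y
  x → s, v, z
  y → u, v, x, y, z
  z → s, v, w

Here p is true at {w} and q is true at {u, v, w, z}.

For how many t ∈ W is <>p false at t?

4

s: successors {s, v, w}; p there: s:F, v:F, w:T. ✓
u: successors {x, z}; p there: x:F, z:F. ✗
v: successors {s, v, w, x, y}; p there: s:F, v:F, w:T, x:F, y:F. ✓
w: successors {s, u, y}; p there: s:F, u:F, y:F. ✗
x: successors {s, v, z}; p there: s:F, v:F, z:F. ✗
y: successors {u, v, x, y, z}; p there: u:F, v:F, x:F, y:F, z:F. ✗
z: successors {s, v, w}; p there: s:F, v:F, w:T. ✓
Satisfying worlds: {s, v, z}.
So <>p fails at the other 4 worlds.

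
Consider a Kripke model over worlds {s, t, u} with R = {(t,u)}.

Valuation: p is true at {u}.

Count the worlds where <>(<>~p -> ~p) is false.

s: no successors, so <>(<>~p -> ~p) fails. ✗
t: successors {u}; <>~p -> ~p there: u:T. ✓
u: no successors, so <>(<>~p -> ~p) fails. ✗
Satisfying worlds: {t}.
So <>(<>~p -> ~p) fails at the other 2 worlds.

2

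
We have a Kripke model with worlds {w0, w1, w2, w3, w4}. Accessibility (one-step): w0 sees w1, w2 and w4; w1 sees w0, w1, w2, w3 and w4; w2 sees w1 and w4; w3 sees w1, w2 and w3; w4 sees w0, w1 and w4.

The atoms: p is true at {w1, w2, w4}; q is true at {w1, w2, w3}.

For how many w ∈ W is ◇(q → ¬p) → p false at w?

2

w0: ◇(q → ¬p) is T, p is F. ✗
w1: ◇(q → ¬p) is T, p is T. ✓
w2: ◇(q → ¬p) is T, p is T. ✓
w3: ◇(q → ¬p) is T, p is F. ✗
w4: ◇(q → ¬p) is T, p is T. ✓
Satisfying worlds: {w1, w2, w4}.
So ◇(q → ¬p) → p fails at the other 2 worlds.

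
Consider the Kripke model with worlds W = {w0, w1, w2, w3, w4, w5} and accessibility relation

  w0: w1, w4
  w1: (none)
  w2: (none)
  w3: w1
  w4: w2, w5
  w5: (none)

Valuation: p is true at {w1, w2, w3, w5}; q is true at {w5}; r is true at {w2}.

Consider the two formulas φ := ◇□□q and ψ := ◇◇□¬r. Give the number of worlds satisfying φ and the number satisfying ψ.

For ◇□□q:
w0: successors {w1, w4}; □□q there: w1:T, w4:T. ✓
w1: no successors, so ◇□□q fails. ✗
w2: no successors, so ◇□□q fails. ✗
w3: successors {w1}; □□q there: w1:T. ✓
w4: successors {w2, w5}; □□q there: w2:T, w5:T. ✓
w5: no successors, so ◇□□q fails. ✗
— 3 worlds.
For ◇◇□¬r:
w0: successors {w1, w4}; ◇□¬r there: w1:F, w4:T. ✓
w1: no successors, so ◇◇□¬r fails. ✗
w2: no successors, so ◇◇□¬r fails. ✗
w3: successors {w1}; ◇□¬r there: w1:F. ✗
w4: successors {w2, w5}; ◇□¬r there: w2:F, w5:F. ✗
w5: no successors, so ◇◇□¬r fails. ✗
— 1 world.

3 and 1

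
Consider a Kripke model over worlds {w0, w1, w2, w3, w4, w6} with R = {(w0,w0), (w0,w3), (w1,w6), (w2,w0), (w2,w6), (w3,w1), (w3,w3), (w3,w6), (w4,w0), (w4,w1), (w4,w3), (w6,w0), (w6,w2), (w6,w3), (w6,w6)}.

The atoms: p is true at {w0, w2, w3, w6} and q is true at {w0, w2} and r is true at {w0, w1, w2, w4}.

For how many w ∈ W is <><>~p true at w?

w0: successors {w0, w3}; <>~p there: w0:F, w3:T. ✓
w1: successors {w6}; <>~p there: w6:F. ✗
w2: successors {w0, w6}; <>~p there: w0:F, w6:F. ✗
w3: successors {w1, w3, w6}; <>~p there: w1:F, w3:T, w6:F. ✓
w4: successors {w0, w1, w3}; <>~p there: w0:F, w1:F, w3:T. ✓
w6: successors {w0, w2, w3, w6}; <>~p there: w0:F, w2:F, w3:T, w6:F. ✓
Satisfying worlds: {w0, w3, w4, w6}.

4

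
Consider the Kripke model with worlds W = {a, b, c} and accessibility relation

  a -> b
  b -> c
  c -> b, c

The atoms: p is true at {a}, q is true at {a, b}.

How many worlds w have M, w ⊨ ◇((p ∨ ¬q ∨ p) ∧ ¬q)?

a: successors {b}; (p ∨ ¬q ∨ p) ∧ ¬q there: b:F. ✗
b: successors {c}; (p ∨ ¬q ∨ p) ∧ ¬q there: c:T. ✓
c: successors {b, c}; (p ∨ ¬q ∨ p) ∧ ¬q there: b:F, c:T. ✓
Satisfying worlds: {b, c}.

2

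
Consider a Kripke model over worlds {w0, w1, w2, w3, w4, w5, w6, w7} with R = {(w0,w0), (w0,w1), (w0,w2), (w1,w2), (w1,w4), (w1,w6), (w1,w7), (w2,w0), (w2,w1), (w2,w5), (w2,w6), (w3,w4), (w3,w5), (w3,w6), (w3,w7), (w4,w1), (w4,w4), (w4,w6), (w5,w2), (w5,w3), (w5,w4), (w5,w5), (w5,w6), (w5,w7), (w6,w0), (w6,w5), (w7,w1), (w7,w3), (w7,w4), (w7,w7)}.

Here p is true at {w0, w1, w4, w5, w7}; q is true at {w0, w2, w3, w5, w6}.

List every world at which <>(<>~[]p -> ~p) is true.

w0: successors {w0, w1, w2}; <>~[]p -> ~p there: w0:F, w1:F, w2:T. ✓
w1: successors {w2, w4, w6, w7}; <>~[]p -> ~p there: w2:T, w4:F, w6:T, w7:F. ✓
w2: successors {w0, w1, w5, w6}; <>~[]p -> ~p there: w0:F, w1:F, w5:F, w6:T. ✓
w3: successors {w4, w5, w6, w7}; <>~[]p -> ~p there: w4:F, w5:F, w6:T, w7:F. ✓
w4: successors {w1, w4, w6}; <>~[]p -> ~p there: w1:F, w4:F, w6:T. ✓
w5: successors {w2, w3, w4, w5, w6, w7}; <>~[]p -> ~p there: w2:T, w3:T, w4:F, w5:F, w6:T, w7:F. ✓
w6: successors {w0, w5}; <>~[]p -> ~p there: w0:F, w5:F. ✗
w7: successors {w1, w3, w4, w7}; <>~[]p -> ~p there: w1:F, w3:T, w4:F, w7:F. ✓

{w0, w1, w2, w3, w4, w5, w7}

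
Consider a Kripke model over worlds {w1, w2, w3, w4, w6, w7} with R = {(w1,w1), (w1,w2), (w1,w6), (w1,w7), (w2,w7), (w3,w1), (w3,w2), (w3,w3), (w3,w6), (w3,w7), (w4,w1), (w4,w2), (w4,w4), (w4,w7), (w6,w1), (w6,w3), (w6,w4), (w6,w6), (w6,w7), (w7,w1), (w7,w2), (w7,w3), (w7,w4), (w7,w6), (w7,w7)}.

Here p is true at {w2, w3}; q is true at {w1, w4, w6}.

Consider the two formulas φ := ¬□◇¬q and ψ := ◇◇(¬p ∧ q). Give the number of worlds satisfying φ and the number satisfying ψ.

0 and 6

For ¬□◇¬q:
w1: □◇¬q is T. ✗
w2: □◇¬q is T. ✗
w3: □◇¬q is T. ✗
w4: □◇¬q is T. ✗
w6: □◇¬q is T. ✗
w7: □◇¬q is T. ✗
— 0 worlds.
For ◇◇(¬p ∧ q):
w1: successors {w1, w2, w6, w7}; ◇(¬p ∧ q) there: w1:T, w2:F, w6:T, w7:T. ✓
w2: successors {w7}; ◇(¬p ∧ q) there: w7:T. ✓
w3: successors {w1, w2, w3, w6, w7}; ◇(¬p ∧ q) there: w1:T, w2:F, w3:T, w6:T, w7:T. ✓
w4: successors {w1, w2, w4, w7}; ◇(¬p ∧ q) there: w1:T, w2:F, w4:T, w7:T. ✓
w6: successors {w1, w3, w4, w6, w7}; ◇(¬p ∧ q) there: w1:T, w3:T, w4:T, w6:T, w7:T. ✓
w7: successors {w1, w2, w3, w4, w6, w7}; ◇(¬p ∧ q) there: w1:T, w2:F, w3:T, w4:T, w6:T, w7:T. ✓
— 6 worlds.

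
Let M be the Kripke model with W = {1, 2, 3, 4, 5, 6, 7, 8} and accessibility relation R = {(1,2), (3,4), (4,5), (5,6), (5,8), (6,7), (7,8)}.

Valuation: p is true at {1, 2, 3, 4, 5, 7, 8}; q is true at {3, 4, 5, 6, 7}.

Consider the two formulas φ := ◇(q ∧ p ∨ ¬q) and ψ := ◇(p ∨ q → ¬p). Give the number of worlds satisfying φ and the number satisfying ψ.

6 and 1

For ◇(q ∧ p ∨ ¬q):
1: successors {2}; q ∧ p ∨ ¬q there: 2:T. ✓
2: no successors, so ◇(q ∧ p ∨ ¬q) fails. ✗
3: successors {4}; q ∧ p ∨ ¬q there: 4:T. ✓
4: successors {5}; q ∧ p ∨ ¬q there: 5:T. ✓
5: successors {6, 8}; q ∧ p ∨ ¬q there: 6:F, 8:T. ✓
6: successors {7}; q ∧ p ∨ ¬q there: 7:T. ✓
7: successors {8}; q ∧ p ∨ ¬q there: 8:T. ✓
8: no successors, so ◇(q ∧ p ∨ ¬q) fails. ✗
— 6 worlds.
For ◇(p ∨ q → ¬p):
1: successors {2}; p ∨ q → ¬p there: 2:F. ✗
2: no successors, so ◇(p ∨ q → ¬p) fails. ✗
3: successors {4}; p ∨ q → ¬p there: 4:F. ✗
4: successors {5}; p ∨ q → ¬p there: 5:F. ✗
5: successors {6, 8}; p ∨ q → ¬p there: 6:T, 8:F. ✓
6: successors {7}; p ∨ q → ¬p there: 7:F. ✗
7: successors {8}; p ∨ q → ¬p there: 8:F. ✗
8: no successors, so ◇(p ∨ q → ¬p) fails. ✗
— 1 world.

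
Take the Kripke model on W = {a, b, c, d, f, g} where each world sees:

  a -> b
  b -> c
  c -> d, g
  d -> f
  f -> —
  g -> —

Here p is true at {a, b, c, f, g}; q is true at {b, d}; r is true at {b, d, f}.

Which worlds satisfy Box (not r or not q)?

{b, d, f, g}

a: successors {b}; not r or not q there: b:F. ✗
b: successors {c}; not r or not q there: c:T. ✓
c: successors {d, g}; not r or not q there: d:F, g:T. ✗
d: successors {f}; not r or not q there: f:T. ✓
f: no successors, so Box (not r or not q) holds vacuously. ✓
g: no successors, so Box (not r or not q) holds vacuously. ✓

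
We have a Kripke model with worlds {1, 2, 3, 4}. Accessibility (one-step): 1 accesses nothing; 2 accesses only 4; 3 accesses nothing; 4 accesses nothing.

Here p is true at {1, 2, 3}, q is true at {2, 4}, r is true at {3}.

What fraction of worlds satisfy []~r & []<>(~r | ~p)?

3/4

1: []~r is T, []<>(~r | ~p) is T. ✓
2: []~r is T, []<>(~r | ~p) is F. ✗
3: []~r is T, []<>(~r | ~p) is T. ✓
4: []~r is T, []<>(~r | ~p) is T. ✓
That's 3 of 4 worlds, so 3/4.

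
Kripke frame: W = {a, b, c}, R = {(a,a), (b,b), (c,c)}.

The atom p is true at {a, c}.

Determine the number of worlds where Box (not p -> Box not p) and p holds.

2

a: Box (not p -> Box not p) is T, p is T. ✓
b: Box (not p -> Box not p) is T, p is F. ✗
c: Box (not p -> Box not p) is T, p is T. ✓
Satisfying worlds: {a, c}.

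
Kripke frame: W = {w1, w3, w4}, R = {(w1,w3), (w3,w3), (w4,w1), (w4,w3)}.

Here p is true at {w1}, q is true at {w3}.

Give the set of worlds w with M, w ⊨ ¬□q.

{w4}

w1: □q is T. ✗
w3: □q is T. ✗
w4: □q is F. ✓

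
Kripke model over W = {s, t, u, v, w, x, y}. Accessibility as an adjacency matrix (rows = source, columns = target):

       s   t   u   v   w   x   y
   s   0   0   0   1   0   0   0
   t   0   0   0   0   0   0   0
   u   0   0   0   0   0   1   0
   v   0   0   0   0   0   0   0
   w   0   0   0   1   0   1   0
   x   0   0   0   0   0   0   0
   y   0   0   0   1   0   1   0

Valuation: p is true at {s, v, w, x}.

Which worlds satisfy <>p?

{s, u, w, y}

s: successors {v}; p there: v:T. ✓
t: no successors, so <>p fails. ✗
u: successors {x}; p there: x:T. ✓
v: no successors, so <>p fails. ✗
w: successors {v, x}; p there: v:T, x:T. ✓
x: no successors, so <>p fails. ✗
y: successors {v, x}; p there: v:T, x:T. ✓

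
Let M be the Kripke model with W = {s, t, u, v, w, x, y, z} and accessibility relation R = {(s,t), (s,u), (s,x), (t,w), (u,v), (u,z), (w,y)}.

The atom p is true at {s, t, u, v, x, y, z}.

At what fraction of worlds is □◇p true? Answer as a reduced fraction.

5/8

s: successors {t, u, x}; ◇p there: t:F, u:T, x:F. ✗
t: successors {w}; ◇p there: w:T. ✓
u: successors {v, z}; ◇p there: v:F, z:F. ✗
v: no successors, so □◇p holds vacuously. ✓
w: successors {y}; ◇p there: y:F. ✗
x: no successors, so □◇p holds vacuously. ✓
y: no successors, so □◇p holds vacuously. ✓
z: no successors, so □◇p holds vacuously. ✓
That's 5 of 8 worlds, so 5/8.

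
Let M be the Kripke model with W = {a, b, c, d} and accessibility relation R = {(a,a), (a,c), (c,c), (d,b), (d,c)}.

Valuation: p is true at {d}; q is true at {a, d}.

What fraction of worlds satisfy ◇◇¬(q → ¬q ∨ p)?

1/4

a: successors {a, c}; ◇¬(q → ¬q ∨ p) there: a:T, c:F. ✓
b: no successors, so ◇◇¬(q → ¬q ∨ p) fails. ✗
c: successors {c}; ◇¬(q → ¬q ∨ p) there: c:F. ✗
d: successors {b, c}; ◇¬(q → ¬q ∨ p) there: b:F, c:F. ✗
That's 1 of 4 worlds, so 1/4.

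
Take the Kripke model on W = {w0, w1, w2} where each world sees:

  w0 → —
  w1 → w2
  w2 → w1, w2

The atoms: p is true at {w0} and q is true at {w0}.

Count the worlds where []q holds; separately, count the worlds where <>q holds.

1 and 0

For []q:
w0: no successors, so []q holds vacuously. ✓
w1: successors {w2}; q there: w2:F. ✗
w2: successors {w1, w2}; q there: w1:F, w2:F. ✗
— 1 world.
For <>q:
w0: no successors, so <>q fails. ✗
w1: successors {w2}; q there: w2:F. ✗
w2: successors {w1, w2}; q there: w1:F, w2:F. ✗
— 0 worlds.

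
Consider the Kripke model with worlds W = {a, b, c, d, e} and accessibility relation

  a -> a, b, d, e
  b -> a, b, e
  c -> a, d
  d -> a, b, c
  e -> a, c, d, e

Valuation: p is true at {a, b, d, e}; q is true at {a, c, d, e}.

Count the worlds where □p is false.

a: successors {a, b, d, e}; p there: a:T, b:T, d:T, e:T. ✓
b: successors {a, b, e}; p there: a:T, b:T, e:T. ✓
c: successors {a, d}; p there: a:T, d:T. ✓
d: successors {a, b, c}; p there: a:T, b:T, c:F. ✗
e: successors {a, c, d, e}; p there: a:T, c:F, d:T, e:T. ✗
Satisfying worlds: {a, b, c}.
So □p fails at the other 2 worlds.

2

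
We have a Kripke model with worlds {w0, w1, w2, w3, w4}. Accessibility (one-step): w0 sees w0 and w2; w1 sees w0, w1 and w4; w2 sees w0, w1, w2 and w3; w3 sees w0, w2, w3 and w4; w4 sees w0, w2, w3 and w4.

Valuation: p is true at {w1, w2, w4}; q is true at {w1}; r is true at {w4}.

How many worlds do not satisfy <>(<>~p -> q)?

3

w0: successors {w0, w2}; <>~p -> q there: w0:F, w2:F. ✗
w1: successors {w0, w1, w4}; <>~p -> q there: w0:F, w1:T, w4:F. ✓
w2: successors {w0, w1, w2, w3}; <>~p -> q there: w0:F, w1:T, w2:F, w3:F. ✓
w3: successors {w0, w2, w3, w4}; <>~p -> q there: w0:F, w2:F, w3:F, w4:F. ✗
w4: successors {w0, w2, w3, w4}; <>~p -> q there: w0:F, w2:F, w3:F, w4:F. ✗
Satisfying worlds: {w1, w2}.
So <>(<>~p -> q) fails at the other 3 worlds.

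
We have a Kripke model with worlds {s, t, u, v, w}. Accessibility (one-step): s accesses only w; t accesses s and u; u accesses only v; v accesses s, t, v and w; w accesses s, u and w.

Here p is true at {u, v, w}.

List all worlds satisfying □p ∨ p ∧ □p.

s: □p is T, p ∧ □p is F. ✓
t: □p is F, p ∧ □p is F. ✗
u: □p is T, p ∧ □p is T. ✓
v: □p is F, p ∧ □p is F. ✗
w: □p is F, p ∧ □p is F. ✗

{s, u}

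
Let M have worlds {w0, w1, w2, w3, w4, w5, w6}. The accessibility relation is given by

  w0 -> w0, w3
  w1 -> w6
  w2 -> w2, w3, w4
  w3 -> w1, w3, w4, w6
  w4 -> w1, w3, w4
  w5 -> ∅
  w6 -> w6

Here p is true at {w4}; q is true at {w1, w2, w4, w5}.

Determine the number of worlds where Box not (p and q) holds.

w0: successors {w0, w3}; not (p and q) there: w0:T, w3:T. ✓
w1: successors {w6}; not (p and q) there: w6:T. ✓
w2: successors {w2, w3, w4}; not (p and q) there: w2:T, w3:T, w4:F. ✗
w3: successors {w1, w3, w4, w6}; not (p and q) there: w1:T, w3:T, w4:F, w6:T. ✗
w4: successors {w1, w3, w4}; not (p and q) there: w1:T, w3:T, w4:F. ✗
w5: no successors, so Box not (p and q) holds vacuously. ✓
w6: successors {w6}; not (p and q) there: w6:T. ✓
Satisfying worlds: {w0, w1, w5, w6}.

4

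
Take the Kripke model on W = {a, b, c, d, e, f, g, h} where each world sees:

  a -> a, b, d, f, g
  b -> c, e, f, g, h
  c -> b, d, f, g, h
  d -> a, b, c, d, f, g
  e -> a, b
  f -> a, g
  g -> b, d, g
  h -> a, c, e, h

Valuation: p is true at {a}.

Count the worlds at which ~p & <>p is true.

4

a: ~p is F, <>p is T. ✗
b: ~p is T, <>p is F. ✗
c: ~p is T, <>p is F. ✗
d: ~p is T, <>p is T. ✓
e: ~p is T, <>p is T. ✓
f: ~p is T, <>p is T. ✓
g: ~p is T, <>p is F. ✗
h: ~p is T, <>p is T. ✓
Satisfying worlds: {d, e, f, h}.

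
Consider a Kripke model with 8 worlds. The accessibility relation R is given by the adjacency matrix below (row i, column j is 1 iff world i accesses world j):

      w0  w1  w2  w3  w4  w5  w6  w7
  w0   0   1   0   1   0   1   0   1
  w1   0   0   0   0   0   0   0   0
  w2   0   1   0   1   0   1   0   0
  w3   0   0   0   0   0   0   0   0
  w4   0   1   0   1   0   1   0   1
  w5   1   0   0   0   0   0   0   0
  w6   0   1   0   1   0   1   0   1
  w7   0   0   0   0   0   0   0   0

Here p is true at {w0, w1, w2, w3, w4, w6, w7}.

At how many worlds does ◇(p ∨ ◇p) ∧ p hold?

4

w0: ◇(p ∨ ◇p) is T, p is T. ✓
w1: ◇(p ∨ ◇p) is F, p is T. ✗
w2: ◇(p ∨ ◇p) is T, p is T. ✓
w3: ◇(p ∨ ◇p) is F, p is T. ✗
w4: ◇(p ∨ ◇p) is T, p is T. ✓
w5: ◇(p ∨ ◇p) is T, p is F. ✗
w6: ◇(p ∨ ◇p) is T, p is T. ✓
w7: ◇(p ∨ ◇p) is F, p is T. ✗
Satisfying worlds: {w0, w2, w4, w6}.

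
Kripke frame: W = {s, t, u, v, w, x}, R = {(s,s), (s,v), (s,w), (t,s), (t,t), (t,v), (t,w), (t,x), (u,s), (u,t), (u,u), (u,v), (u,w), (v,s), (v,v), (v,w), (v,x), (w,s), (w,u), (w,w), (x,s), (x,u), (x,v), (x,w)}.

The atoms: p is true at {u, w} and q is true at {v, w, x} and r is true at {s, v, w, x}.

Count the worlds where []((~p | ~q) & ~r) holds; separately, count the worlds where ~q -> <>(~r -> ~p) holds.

0 and 6

For []((~p | ~q) & ~r):
s: successors {s, v, w}; (~p | ~q) & ~r there: s:F, v:F, w:F. ✗
t: successors {s, t, v, w, x}; (~p | ~q) & ~r there: s:F, t:T, v:F, w:F, x:F. ✗
u: successors {s, t, u, v, w}; (~p | ~q) & ~r there: s:F, t:T, u:T, v:F, w:F. ✗
v: successors {s, v, w, x}; (~p | ~q) & ~r there: s:F, v:F, w:F, x:F. ✗
w: successors {s, u, w}; (~p | ~q) & ~r there: s:F, u:T, w:F. ✗
x: successors {s, u, v, w}; (~p | ~q) & ~r there: s:F, u:T, v:F, w:F. ✗
— 0 worlds.
For ~q -> <>(~r -> ~p):
s: ~q is T, <>(~r -> ~p) is T. ✓
t: ~q is T, <>(~r -> ~p) is T. ✓
u: ~q is T, <>(~r -> ~p) is T. ✓
v: ~q is F, <>(~r -> ~p) is T. ✓
w: ~q is F, <>(~r -> ~p) is T. ✓
x: ~q is F, <>(~r -> ~p) is T. ✓
— 6 worlds.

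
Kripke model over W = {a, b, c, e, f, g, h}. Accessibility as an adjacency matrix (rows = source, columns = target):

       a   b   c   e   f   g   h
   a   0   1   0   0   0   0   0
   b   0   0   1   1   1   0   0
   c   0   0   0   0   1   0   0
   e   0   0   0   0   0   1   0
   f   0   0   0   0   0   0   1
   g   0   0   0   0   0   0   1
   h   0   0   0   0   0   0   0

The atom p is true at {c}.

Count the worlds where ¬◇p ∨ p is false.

1

a: ¬◇p is T, p is F. ✓
b: ¬◇p is F, p is F. ✗
c: ¬◇p is T, p is T. ✓
e: ¬◇p is T, p is F. ✓
f: ¬◇p is T, p is F. ✓
g: ¬◇p is T, p is F. ✓
h: ¬◇p is T, p is F. ✓
Satisfying worlds: {a, c, e, f, g, h}.
So ¬◇p ∨ p fails at the other 1 world.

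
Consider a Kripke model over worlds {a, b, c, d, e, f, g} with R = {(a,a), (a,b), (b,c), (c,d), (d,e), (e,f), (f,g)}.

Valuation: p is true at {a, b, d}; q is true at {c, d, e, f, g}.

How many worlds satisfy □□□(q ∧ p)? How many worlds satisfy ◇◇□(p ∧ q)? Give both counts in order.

For □□□(q ∧ p):
a: successors {a, b}; □□(q ∧ p) there: a:F, b:T. ✗
b: successors {c}; □□(q ∧ p) there: c:F. ✗
c: successors {d}; □□(q ∧ p) there: d:F. ✗
d: successors {e}; □□(q ∧ p) there: e:F. ✗
e: successors {f}; □□(q ∧ p) there: f:T. ✓
f: successors {g}; □□(q ∧ p) there: g:T. ✓
g: no successors, so □□□(q ∧ p) holds vacuously. ✓
— 3 worlds.
For ◇◇□(p ∧ q):
a: successors {a, b}; ◇□(p ∧ q) there: a:F, b:T. ✓
b: successors {c}; ◇□(p ∧ q) there: c:F. ✗
c: successors {d}; ◇□(p ∧ q) there: d:F. ✗
d: successors {e}; ◇□(p ∧ q) there: e:F. ✗
e: successors {f}; ◇□(p ∧ q) there: f:T. ✓
f: successors {g}; ◇□(p ∧ q) there: g:F. ✗
g: no successors, so ◇◇□(p ∧ q) fails. ✗
— 2 worlds.

3 and 2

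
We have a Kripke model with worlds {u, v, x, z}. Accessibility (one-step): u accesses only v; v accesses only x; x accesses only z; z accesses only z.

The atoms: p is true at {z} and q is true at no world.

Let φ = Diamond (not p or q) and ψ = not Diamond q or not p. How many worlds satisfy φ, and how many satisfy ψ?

2 and 4

For Diamond (not p or q):
u: successors {v}; not p or q there: v:T. ✓
v: successors {x}; not p or q there: x:T. ✓
x: successors {z}; not p or q there: z:F. ✗
z: successors {z}; not p or q there: z:F. ✗
— 2 worlds.
For not Diamond q or not p:
u: not Diamond q is T, not p is T. ✓
v: not Diamond q is T, not p is T. ✓
x: not Diamond q is T, not p is T. ✓
z: not Diamond q is T, not p is F. ✓
— 4 worlds.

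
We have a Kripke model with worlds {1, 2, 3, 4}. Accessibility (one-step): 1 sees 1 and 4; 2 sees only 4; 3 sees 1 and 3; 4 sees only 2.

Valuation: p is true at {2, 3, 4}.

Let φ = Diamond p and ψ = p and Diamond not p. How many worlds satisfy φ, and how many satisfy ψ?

4 and 1

For Diamond p:
1: successors {1, 4}; p there: 1:F, 4:T. ✓
2: successors {4}; p there: 4:T. ✓
3: successors {1, 3}; p there: 1:F, 3:T. ✓
4: successors {2}; p there: 2:T. ✓
— 4 worlds.
For p and Diamond not p:
1: p is F, Diamond not p is T. ✗
2: p is T, Diamond not p is F. ✗
3: p is T, Diamond not p is T. ✓
4: p is T, Diamond not p is F. ✗
— 1 world.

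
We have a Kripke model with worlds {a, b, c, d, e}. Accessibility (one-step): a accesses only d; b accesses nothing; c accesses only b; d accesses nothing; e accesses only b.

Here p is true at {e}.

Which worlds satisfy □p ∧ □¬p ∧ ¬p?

a: □p ∧ □¬p is F, ¬p is T. ✗
b: □p ∧ □¬p is T, ¬p is T. ✓
c: □p ∧ □¬p is F, ¬p is T. ✗
d: □p ∧ □¬p is T, ¬p is T. ✓
e: □p ∧ □¬p is F, ¬p is F. ✗

{b, d}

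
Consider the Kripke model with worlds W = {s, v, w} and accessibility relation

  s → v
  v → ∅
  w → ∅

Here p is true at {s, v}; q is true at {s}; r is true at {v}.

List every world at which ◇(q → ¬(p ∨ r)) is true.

s: successors {v}; q → ¬(p ∨ r) there: v:T. ✓
v: no successors, so ◇(q → ¬(p ∨ r)) fails. ✗
w: no successors, so ◇(q → ¬(p ∨ r)) fails. ✗

{s}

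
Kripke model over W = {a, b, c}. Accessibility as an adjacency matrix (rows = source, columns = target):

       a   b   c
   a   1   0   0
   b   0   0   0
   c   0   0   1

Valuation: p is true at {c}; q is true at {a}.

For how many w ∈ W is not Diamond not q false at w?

1

a: Diamond not q is F. ✓
b: Diamond not q is F. ✓
c: Diamond not q is T. ✗
Satisfying worlds: {a, b}.
So not Diamond not q fails at the other 1 world.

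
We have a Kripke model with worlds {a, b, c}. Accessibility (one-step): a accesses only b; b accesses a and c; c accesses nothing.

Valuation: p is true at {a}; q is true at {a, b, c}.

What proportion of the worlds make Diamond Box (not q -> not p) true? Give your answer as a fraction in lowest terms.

2/3

a: successors {b}; Box (not q -> not p) there: b:T. ✓
b: successors {a, c}; Box (not q -> not p) there: a:T, c:T. ✓
c: no successors, so Diamond Box (not q -> not p) fails. ✗
That's 2 of 3 worlds, so 2/3.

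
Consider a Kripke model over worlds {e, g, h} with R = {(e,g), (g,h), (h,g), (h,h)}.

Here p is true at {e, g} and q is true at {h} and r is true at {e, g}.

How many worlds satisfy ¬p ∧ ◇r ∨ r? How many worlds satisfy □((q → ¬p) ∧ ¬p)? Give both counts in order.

For ¬p ∧ ◇r ∨ r:
e: ¬p ∧ ◇r is F, r is T. ✓
g: ¬p ∧ ◇r is F, r is T. ✓
h: ¬p ∧ ◇r is T, r is F. ✓
— 3 worlds.
For □((q → ¬p) ∧ ¬p):
e: successors {g}; (q → ¬p) ∧ ¬p there: g:F. ✗
g: successors {h}; (q → ¬p) ∧ ¬p there: h:T. ✓
h: successors {g, h}; (q → ¬p) ∧ ¬p there: g:F, h:T. ✗
— 1 world.

3 and 1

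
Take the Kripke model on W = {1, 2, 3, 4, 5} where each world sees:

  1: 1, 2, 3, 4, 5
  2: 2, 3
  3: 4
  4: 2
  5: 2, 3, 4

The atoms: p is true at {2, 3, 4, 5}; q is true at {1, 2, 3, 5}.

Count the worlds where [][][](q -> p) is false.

1

1: successors {1, 2, 3, 4, 5}; [][](q -> p) there: 1:F, 2:T, 3:T, 4:T, 5:T. ✗
2: successors {2, 3}; [][](q -> p) there: 2:T, 3:T. ✓
3: successors {4}; [][](q -> p) there: 4:T. ✓
4: successors {2}; [][](q -> p) there: 2:T. ✓
5: successors {2, 3, 4}; [][](q -> p) there: 2:T, 3:T, 4:T. ✓
Satisfying worlds: {2, 3, 4, 5}.
So [][][](q -> p) fails at the other 1 world.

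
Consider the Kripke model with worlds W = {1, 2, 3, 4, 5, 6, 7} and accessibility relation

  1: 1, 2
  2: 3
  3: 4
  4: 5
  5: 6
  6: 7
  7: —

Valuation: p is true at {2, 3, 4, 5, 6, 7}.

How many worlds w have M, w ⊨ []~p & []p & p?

1: []~p is F, []p & p is F. ✗
2: []~p is F, []p & p is T. ✗
3: []~p is F, []p & p is T. ✗
4: []~p is F, []p & p is T. ✗
5: []~p is F, []p & p is T. ✗
6: []~p is F, []p & p is T. ✗
7: []~p is T, []p & p is T. ✓
Satisfying worlds: {7}.

1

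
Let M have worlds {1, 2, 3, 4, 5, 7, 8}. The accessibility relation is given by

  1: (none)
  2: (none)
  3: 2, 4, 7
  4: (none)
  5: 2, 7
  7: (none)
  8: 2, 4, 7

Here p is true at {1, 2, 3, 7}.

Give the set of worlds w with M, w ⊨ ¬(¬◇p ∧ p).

1: ¬◇p ∧ p is T. ✗
2: ¬◇p ∧ p is T. ✗
3: ¬◇p ∧ p is F. ✓
4: ¬◇p ∧ p is F. ✓
5: ¬◇p ∧ p is F. ✓
7: ¬◇p ∧ p is T. ✗
8: ¬◇p ∧ p is F. ✓

{3, 4, 5, 8}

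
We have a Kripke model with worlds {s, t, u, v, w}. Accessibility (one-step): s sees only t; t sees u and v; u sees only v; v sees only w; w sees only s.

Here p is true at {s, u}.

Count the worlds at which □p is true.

1

s: successors {t}; p there: t:F. ✗
t: successors {u, v}; p there: u:T, v:F. ✗
u: successors {v}; p there: v:F. ✗
v: successors {w}; p there: w:F. ✗
w: successors {s}; p there: s:T. ✓
Satisfying worlds: {w}.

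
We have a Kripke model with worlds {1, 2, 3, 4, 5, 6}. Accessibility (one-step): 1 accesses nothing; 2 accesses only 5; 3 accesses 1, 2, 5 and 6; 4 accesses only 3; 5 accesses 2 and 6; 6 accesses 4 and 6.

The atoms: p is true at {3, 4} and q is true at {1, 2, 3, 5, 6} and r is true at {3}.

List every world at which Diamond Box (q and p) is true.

1: no successors, so Diamond Box (q and p) fails. ✗
2: successors {5}; Box (q and p) there: 5:F. ✗
3: successors {1, 2, 5, 6}; Box (q and p) there: 1:T, 2:F, 5:F, 6:F. ✓
4: successors {3}; Box (q and p) there: 3:F. ✗
5: successors {2, 6}; Box (q and p) there: 2:F, 6:F. ✗
6: successors {4, 6}; Box (q and p) there: 4:T, 6:F. ✓

{3, 6}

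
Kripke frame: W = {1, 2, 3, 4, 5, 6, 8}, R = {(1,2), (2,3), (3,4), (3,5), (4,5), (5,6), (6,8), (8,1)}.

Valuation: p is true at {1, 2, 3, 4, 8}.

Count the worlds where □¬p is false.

1: successors {2}; ¬p there: 2:F. ✗
2: successors {3}; ¬p there: 3:F. ✗
3: successors {4, 5}; ¬p there: 4:F, 5:T. ✗
4: successors {5}; ¬p there: 5:T. ✓
5: successors {6}; ¬p there: 6:T. ✓
6: successors {8}; ¬p there: 8:F. ✗
8: successors {1}; ¬p there: 1:F. ✗
Satisfying worlds: {4, 5}.
So □¬p fails at the other 5 worlds.

5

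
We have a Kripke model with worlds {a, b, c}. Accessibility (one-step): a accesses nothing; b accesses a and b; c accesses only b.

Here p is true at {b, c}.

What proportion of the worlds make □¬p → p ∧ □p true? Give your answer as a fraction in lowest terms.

2/3

a: □¬p is T, p ∧ □p is F. ✗
b: □¬p is F, p ∧ □p is F. ✓
c: □¬p is F, p ∧ □p is T. ✓
That's 2 of 3 worlds, so 2/3.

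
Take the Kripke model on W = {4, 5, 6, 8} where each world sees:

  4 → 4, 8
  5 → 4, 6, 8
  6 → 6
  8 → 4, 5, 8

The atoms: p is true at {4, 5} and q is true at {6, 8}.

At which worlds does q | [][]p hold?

4: q is F, [][]p is F. ✗
5: q is F, [][]p is F. ✗
6: q is T, [][]p is F. ✓
8: q is T, [][]p is F. ✓

{6, 8}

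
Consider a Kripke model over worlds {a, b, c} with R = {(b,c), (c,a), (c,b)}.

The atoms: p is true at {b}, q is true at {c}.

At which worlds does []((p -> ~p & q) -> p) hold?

a: no successors, so []((p -> ~p & q) -> p) holds vacuously. ✓
b: successors {c}; (p -> ~p & q) -> p there: c:F. ✗
c: successors {a, b}; (p -> ~p & q) -> p there: a:F, b:T. ✗

{a}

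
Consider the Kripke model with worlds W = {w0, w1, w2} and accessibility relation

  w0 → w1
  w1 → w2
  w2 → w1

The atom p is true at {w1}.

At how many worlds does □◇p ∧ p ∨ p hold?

w0: □◇p ∧ p is F, p is F. ✗
w1: □◇p ∧ p is T, p is T. ✓
w2: □◇p ∧ p is F, p is F. ✗
Satisfying worlds: {w1}.

1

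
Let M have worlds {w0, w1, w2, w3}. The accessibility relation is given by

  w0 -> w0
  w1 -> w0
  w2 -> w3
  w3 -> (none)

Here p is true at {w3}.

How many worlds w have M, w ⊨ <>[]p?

w0: successors {w0}; []p there: w0:F. ✗
w1: successors {w0}; []p there: w0:F. ✗
w2: successors {w3}; []p there: w3:T. ✓
w3: no successors, so <>[]p fails. ✗
Satisfying worlds: {w2}.

1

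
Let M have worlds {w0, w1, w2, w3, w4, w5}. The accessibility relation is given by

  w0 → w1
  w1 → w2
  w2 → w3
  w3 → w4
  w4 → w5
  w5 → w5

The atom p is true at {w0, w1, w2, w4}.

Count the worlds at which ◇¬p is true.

3

w0: successors {w1}; ¬p there: w1:F. ✗
w1: successors {w2}; ¬p there: w2:F. ✗
w2: successors {w3}; ¬p there: w3:T. ✓
w3: successors {w4}; ¬p there: w4:F. ✗
w4: successors {w5}; ¬p there: w5:T. ✓
w5: successors {w5}; ¬p there: w5:T. ✓
Satisfying worlds: {w2, w4, w5}.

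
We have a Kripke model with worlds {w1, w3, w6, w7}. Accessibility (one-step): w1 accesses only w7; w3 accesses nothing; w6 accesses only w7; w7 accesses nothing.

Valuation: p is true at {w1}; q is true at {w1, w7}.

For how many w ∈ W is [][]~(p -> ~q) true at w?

4

w1: successors {w7}; []~(p -> ~q) there: w7:T. ✓
w3: no successors, so [][]~(p -> ~q) holds vacuously. ✓
w6: successors {w7}; []~(p -> ~q) there: w7:T. ✓
w7: no successors, so [][]~(p -> ~q) holds vacuously. ✓
Satisfying worlds: {w1, w3, w6, w7}.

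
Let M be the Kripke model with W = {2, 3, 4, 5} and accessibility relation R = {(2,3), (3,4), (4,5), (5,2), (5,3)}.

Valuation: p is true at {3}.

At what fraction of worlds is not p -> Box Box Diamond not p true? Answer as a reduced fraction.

3/4

2: not p is T, Box Box Diamond not p is T. ✓
3: not p is F, Box Box Diamond not p is T. ✓
4: not p is T, Box Box Diamond not p is F. ✗
5: not p is T, Box Box Diamond not p is T. ✓
That's 3 of 4 worlds, so 3/4.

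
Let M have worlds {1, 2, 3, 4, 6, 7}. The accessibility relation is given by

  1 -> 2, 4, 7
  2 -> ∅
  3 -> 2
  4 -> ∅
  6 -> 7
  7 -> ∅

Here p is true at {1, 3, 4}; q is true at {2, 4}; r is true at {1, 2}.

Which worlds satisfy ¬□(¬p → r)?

{1, 6}

1: □(¬p → r) is F. ✓
2: □(¬p → r) is T. ✗
3: □(¬p → r) is T. ✗
4: □(¬p → r) is T. ✗
6: □(¬p → r) is F. ✓
7: □(¬p → r) is T. ✗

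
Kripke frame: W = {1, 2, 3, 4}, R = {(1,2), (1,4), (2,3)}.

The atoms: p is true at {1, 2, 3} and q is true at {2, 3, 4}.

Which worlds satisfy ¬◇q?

{3, 4}

1: ◇q is T. ✗
2: ◇q is T. ✗
3: ◇q is F. ✓
4: ◇q is F. ✓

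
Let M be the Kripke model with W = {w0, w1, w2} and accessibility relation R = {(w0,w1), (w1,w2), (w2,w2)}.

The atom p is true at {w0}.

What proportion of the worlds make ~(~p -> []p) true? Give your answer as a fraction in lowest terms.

w0: ~p -> []p is T. ✗
w1: ~p -> []p is F. ✓
w2: ~p -> []p is F. ✓
That's 2 of 3 worlds, so 2/3.

2/3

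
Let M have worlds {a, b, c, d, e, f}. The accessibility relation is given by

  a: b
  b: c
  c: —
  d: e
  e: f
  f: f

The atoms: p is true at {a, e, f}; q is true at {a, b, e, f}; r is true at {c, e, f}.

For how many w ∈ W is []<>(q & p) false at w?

2

a: successors {b}; <>(q & p) there: b:F. ✗
b: successors {c}; <>(q & p) there: c:F. ✗
c: no successors, so []<>(q & p) holds vacuously. ✓
d: successors {e}; <>(q & p) there: e:T. ✓
e: successors {f}; <>(q & p) there: f:T. ✓
f: successors {f}; <>(q & p) there: f:T. ✓
Satisfying worlds: {c, d, e, f}.
So []<>(q & p) fails at the other 2 worlds.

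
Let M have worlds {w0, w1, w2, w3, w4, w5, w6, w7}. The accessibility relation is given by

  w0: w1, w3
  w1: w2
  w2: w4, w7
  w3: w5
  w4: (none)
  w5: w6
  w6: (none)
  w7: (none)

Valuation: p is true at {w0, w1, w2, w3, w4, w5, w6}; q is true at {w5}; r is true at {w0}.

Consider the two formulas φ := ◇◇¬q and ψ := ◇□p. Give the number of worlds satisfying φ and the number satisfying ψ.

For ◇◇¬q:
w0: successors {w1, w3}; ◇¬q there: w1:T, w3:F. ✓
w1: successors {w2}; ◇¬q there: w2:T. ✓
w2: successors {w4, w7}; ◇¬q there: w4:F, w7:F. ✗
w3: successors {w5}; ◇¬q there: w5:T. ✓
w4: no successors, so ◇◇¬q fails. ✗
w5: successors {w6}; ◇¬q there: w6:F. ✗
w6: no successors, so ◇◇¬q fails. ✗
w7: no successors, so ◇◇¬q fails. ✗
— 3 worlds.
For ◇□p:
w0: successors {w1, w3}; □p there: w1:T, w3:T. ✓
w1: successors {w2}; □p there: w2:F. ✗
w2: successors {w4, w7}; □p there: w4:T, w7:T. ✓
w3: successors {w5}; □p there: w5:T. ✓
w4: no successors, so ◇□p fails. ✗
w5: successors {w6}; □p there: w6:T. ✓
w6: no successors, so ◇□p fails. ✗
w7: no successors, so ◇□p fails. ✗
— 4 worlds.

3 and 4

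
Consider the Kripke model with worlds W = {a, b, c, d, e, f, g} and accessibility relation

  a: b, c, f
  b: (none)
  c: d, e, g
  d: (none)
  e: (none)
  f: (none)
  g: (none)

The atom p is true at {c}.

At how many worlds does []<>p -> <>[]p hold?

a: []<>p is F, <>[]p is T. ✓
b: []<>p is T, <>[]p is F. ✗
c: []<>p is F, <>[]p is T. ✓
d: []<>p is T, <>[]p is F. ✗
e: []<>p is T, <>[]p is F. ✗
f: []<>p is T, <>[]p is F. ✗
g: []<>p is T, <>[]p is F. ✗
Satisfying worlds: {a, c}.

2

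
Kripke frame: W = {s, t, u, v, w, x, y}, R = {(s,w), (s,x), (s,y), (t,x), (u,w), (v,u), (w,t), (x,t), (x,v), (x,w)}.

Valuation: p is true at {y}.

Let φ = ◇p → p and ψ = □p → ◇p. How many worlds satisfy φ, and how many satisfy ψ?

For ◇p → p:
s: ◇p is T, p is F. ✗
t: ◇p is F, p is F. ✓
u: ◇p is F, p is F. ✓
v: ◇p is F, p is F. ✓
w: ◇p is F, p is F. ✓
x: ◇p is F, p is F. ✓
y: ◇p is F, p is T. ✓
— 6 worlds.
For □p → ◇p:
s: □p is F, ◇p is T. ✓
t: □p is F, ◇p is F. ✓
u: □p is F, ◇p is F. ✓
v: □p is F, ◇p is F. ✓
w: □p is F, ◇p is F. ✓
x: □p is F, ◇p is F. ✓
y: □p is T, ◇p is F. ✗
— 6 worlds.

6 and 6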